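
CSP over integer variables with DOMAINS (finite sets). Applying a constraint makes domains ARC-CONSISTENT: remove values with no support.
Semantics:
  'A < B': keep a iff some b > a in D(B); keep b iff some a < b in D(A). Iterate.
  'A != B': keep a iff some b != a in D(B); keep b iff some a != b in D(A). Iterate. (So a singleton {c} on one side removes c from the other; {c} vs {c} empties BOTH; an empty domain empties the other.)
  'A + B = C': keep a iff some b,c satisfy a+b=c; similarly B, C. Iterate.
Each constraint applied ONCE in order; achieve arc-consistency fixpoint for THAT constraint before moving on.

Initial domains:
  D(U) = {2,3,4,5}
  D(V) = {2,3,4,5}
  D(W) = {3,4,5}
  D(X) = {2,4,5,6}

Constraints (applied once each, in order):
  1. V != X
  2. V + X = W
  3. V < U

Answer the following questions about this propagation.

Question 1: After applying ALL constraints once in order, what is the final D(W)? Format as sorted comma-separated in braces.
Answer: {4,5}

Derivation:
Constraint 1 (V != X) on D(V)={2,3,4,5} D(X)={2,4,5,6}: no change
Constraint 2 (V + X = W) on D(V)={2,3,4,5} D(X)={2,4,5,6} D(W)={3,4,5}: V {2,3,4,5}->{2,3}; X {2,4,5,6}->{2}; W {3,4,5}->{4,5}
Constraint 3 (V < U) on D(V)={2,3} D(U)={2,3,4,5}: U {2,3,4,5}->{3,4,5}
So after all 3 constraints: D(W) = {4,5}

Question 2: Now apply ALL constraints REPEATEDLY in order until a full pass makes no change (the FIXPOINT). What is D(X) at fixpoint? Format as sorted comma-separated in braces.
pass 0 (initial): D(X)={2,4,5,6}
pass 1: U {2,3,4,5}->{3,4,5}; V {2,3,4,5}->{2,3}; W {3,4,5}->{4,5}; X {2,4,5,6}->{2}
pass 2: U {3,4,5}->{4,5}; V {2,3}->{3}; W {4,5}->{5}
pass 3: no change
Fixpoint after 3 passes: D(X) = {2}

Answer: {2}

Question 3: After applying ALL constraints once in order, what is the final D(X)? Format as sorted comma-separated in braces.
Constraint 1 (V != X) on D(V)={2,3,4,5} D(X)={2,4,5,6}: no change
Constraint 2 (V + X = W) on D(V)={2,3,4,5} D(X)={2,4,5,6} D(W)={3,4,5}: V {2,3,4,5}->{2,3}; X {2,4,5,6}->{2}; W {3,4,5}->{4,5}
Constraint 3 (V < U) on D(V)={2,3} D(U)={2,3,4,5}: U {2,3,4,5}->{3,4,5}
So after all 3 constraints: D(X) = {2}

Answer: {2}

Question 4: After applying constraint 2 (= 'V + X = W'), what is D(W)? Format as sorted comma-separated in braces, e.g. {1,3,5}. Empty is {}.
Constraint 1 (V != X) on D(V)={2,3,4,5} D(X)={2,4,5,6}: no change
Constraint 2 (V + X = W) on D(V)={2,3,4,5} D(X)={2,4,5,6} D(W)={3,4,5}: V {2,3,4,5}->{2,3}; X {2,4,5,6}->{2}; W {3,4,5}->{4,5}
So after constraint 2: D(W) = {4,5}

Answer: {4,5}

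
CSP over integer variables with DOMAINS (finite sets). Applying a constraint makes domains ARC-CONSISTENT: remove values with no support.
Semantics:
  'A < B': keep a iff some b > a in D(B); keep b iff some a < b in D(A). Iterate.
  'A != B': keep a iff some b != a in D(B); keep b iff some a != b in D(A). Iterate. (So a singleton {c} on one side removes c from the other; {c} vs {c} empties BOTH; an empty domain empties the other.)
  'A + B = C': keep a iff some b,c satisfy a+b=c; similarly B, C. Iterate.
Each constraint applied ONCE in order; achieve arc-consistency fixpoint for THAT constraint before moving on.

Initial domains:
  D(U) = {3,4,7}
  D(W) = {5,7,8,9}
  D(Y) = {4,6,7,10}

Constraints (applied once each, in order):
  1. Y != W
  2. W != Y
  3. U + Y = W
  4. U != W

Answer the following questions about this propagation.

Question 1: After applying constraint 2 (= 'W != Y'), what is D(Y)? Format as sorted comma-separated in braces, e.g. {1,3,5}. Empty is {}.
Answer: {4,6,7,10}

Derivation:
Constraint 1 (Y != W) on D(Y)={4,6,7,10} D(W)={5,7,8,9}: no change
Constraint 2 (W != Y) on D(W)={5,7,8,9} D(Y)={4,6,7,10}: no change
So after constraint 2: D(Y) = {4,6,7,10}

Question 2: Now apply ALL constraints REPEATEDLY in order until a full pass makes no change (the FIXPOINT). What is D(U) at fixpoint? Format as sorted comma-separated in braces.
Answer: {3,4}

Derivation:
pass 0 (initial): D(U)={3,4,7}
pass 1: U {3,4,7}->{3,4}; W {5,7,8,9}->{7,8,9}; Y {4,6,7,10}->{4,6}
pass 2: no change
Fixpoint after 2 passes: D(U) = {3,4}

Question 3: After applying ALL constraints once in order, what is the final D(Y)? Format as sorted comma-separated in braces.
Answer: {4,6}

Derivation:
Constraint 1 (Y != W) on D(Y)={4,6,7,10} D(W)={5,7,8,9}: no change
Constraint 2 (W != Y) on D(W)={5,7,8,9} D(Y)={4,6,7,10}: no change
Constraint 3 (U + Y = W) on D(U)={3,4,7} D(Y)={4,6,7,10} D(W)={5,7,8,9}: U {3,4,7}->{3,4}; Y {4,6,7,10}->{4,6}; W {5,7,8,9}->{7,8,9}
Constraint 4 (U != W) on D(U)={3,4} D(W)={7,8,9}: no change
So after all 4 constraints: D(Y) = {4,6}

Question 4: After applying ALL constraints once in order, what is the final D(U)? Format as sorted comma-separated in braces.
Answer: {3,4}

Derivation:
Constraint 1 (Y != W) on D(Y)={4,6,7,10} D(W)={5,7,8,9}: no change
Constraint 2 (W != Y) on D(W)={5,7,8,9} D(Y)={4,6,7,10}: no change
Constraint 3 (U + Y = W) on D(U)={3,4,7} D(Y)={4,6,7,10} D(W)={5,7,8,9}: U {3,4,7}->{3,4}; Y {4,6,7,10}->{4,6}; W {5,7,8,9}->{7,8,9}
Constraint 4 (U != W) on D(U)={3,4} D(W)={7,8,9}: no change
So after all 4 constraints: D(U) = {3,4}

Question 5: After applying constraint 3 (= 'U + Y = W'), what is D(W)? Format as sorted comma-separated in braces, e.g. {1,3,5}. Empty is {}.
Answer: {7,8,9}

Derivation:
Constraint 1 (Y != W) on D(Y)={4,6,7,10} D(W)={5,7,8,9}: no change
Constraint 2 (W != Y) on D(W)={5,7,8,9} D(Y)={4,6,7,10}: no change
Constraint 3 (U + Y = W) on D(U)={3,4,7} D(Y)={4,6,7,10} D(W)={5,7,8,9}: U {3,4,7}->{3,4}; Y {4,6,7,10}->{4,6}; W {5,7,8,9}->{7,8,9}
So after constraint 3: D(W) = {7,8,9}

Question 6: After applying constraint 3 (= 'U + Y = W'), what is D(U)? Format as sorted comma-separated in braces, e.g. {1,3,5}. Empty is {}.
Constraint 1 (Y != W) on D(Y)={4,6,7,10} D(W)={5,7,8,9}: no change
Constraint 2 (W != Y) on D(W)={5,7,8,9} D(Y)={4,6,7,10}: no change
Constraint 3 (U + Y = W) on D(U)={3,4,7} D(Y)={4,6,7,10} D(W)={5,7,8,9}: U {3,4,7}->{3,4}; Y {4,6,7,10}->{4,6}; W {5,7,8,9}->{7,8,9}
So after constraint 3: D(U) = {3,4}

Answer: {3,4}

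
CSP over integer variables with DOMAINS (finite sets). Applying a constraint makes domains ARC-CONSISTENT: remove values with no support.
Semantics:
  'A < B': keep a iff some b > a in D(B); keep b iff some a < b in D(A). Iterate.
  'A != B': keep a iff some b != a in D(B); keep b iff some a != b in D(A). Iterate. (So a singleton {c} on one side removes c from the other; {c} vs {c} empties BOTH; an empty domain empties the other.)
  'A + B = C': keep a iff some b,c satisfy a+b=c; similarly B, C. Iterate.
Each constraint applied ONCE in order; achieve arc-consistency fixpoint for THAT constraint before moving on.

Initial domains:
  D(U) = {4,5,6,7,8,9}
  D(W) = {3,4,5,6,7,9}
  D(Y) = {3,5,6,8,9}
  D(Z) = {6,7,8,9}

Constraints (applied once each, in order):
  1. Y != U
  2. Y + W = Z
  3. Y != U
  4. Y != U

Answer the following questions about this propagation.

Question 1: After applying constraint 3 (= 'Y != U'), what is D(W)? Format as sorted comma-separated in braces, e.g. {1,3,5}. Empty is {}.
Constraint 1 (Y != U) on D(Y)={3,5,6,8,9} D(U)={4,5,6,7,8,9}: no change
Constraint 2 (Y + W = Z) on D(Y)={3,5,6,8,9} D(W)={3,4,5,6,7,9} D(Z)={6,7,8,9}: Y {3,5,6,8,9}->{3,5,6}; W {3,4,5,6,7,9}->{3,4,5,6}
Constraint 3 (Y != U) on D(Y)={3,5,6} D(U)={4,5,6,7,8,9}: no change
So after constraint 3: D(W) = {3,4,5,6}

Answer: {3,4,5,6}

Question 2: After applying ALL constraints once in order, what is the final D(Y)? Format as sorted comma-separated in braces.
Answer: {3,5,6}

Derivation:
Constraint 1 (Y != U) on D(Y)={3,5,6,8,9} D(U)={4,5,6,7,8,9}: no change
Constraint 2 (Y + W = Z) on D(Y)={3,5,6,8,9} D(W)={3,4,5,6,7,9} D(Z)={6,7,8,9}: Y {3,5,6,8,9}->{3,5,6}; W {3,4,5,6,7,9}->{3,4,5,6}
Constraint 3 (Y != U) on D(Y)={3,5,6} D(U)={4,5,6,7,8,9}: no change
Constraint 4 (Y != U) on D(Y)={3,5,6} D(U)={4,5,6,7,8,9}: no change
So after all 4 constraints: D(Y) = {3,5,6}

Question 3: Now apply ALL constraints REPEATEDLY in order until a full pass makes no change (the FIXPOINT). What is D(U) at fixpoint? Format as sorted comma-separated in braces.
pass 0 (initial): D(U)={4,5,6,7,8,9}
pass 1: W {3,4,5,6,7,9}->{3,4,5,6}; Y {3,5,6,8,9}->{3,5,6}
pass 2: no change
Fixpoint after 2 passes: D(U) = {4,5,6,7,8,9}

Answer: {4,5,6,7,8,9}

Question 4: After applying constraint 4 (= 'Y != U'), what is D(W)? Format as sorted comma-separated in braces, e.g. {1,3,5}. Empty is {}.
Answer: {3,4,5,6}

Derivation:
Constraint 1 (Y != U) on D(Y)={3,5,6,8,9} D(U)={4,5,6,7,8,9}: no change
Constraint 2 (Y + W = Z) on D(Y)={3,5,6,8,9} D(W)={3,4,5,6,7,9} D(Z)={6,7,8,9}: Y {3,5,6,8,9}->{3,5,6}; W {3,4,5,6,7,9}->{3,4,5,6}
Constraint 3 (Y != U) on D(Y)={3,5,6} D(U)={4,5,6,7,8,9}: no change
Constraint 4 (Y != U) on D(Y)={3,5,6} D(U)={4,5,6,7,8,9}: no change
So after constraint 4: D(W) = {3,4,5,6}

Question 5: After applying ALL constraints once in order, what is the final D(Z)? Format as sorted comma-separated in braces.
Constraint 1 (Y != U) on D(Y)={3,5,6,8,9} D(U)={4,5,6,7,8,9}: no change
Constraint 2 (Y + W = Z) on D(Y)={3,5,6,8,9} D(W)={3,4,5,6,7,9} D(Z)={6,7,8,9}: Y {3,5,6,8,9}->{3,5,6}; W {3,4,5,6,7,9}->{3,4,5,6}
Constraint 3 (Y != U) on D(Y)={3,5,6} D(U)={4,5,6,7,8,9}: no change
Constraint 4 (Y != U) on D(Y)={3,5,6} D(U)={4,5,6,7,8,9}: no change
So after all 4 constraints: D(Z) = {6,7,8,9}

Answer: {6,7,8,9}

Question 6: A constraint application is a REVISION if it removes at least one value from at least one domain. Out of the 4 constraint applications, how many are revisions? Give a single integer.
Constraint 1 (Y != U) on D(Y)={3,5,6,8,9} D(U)={4,5,6,7,8,9}: no change => not a revision
Constraint 2 (Y + W = Z) on D(Y)={3,5,6,8,9} D(W)={3,4,5,6,7,9} D(Z)={6,7,8,9}: Y {3,5,6,8,9}->{3,5,6}; W {3,4,5,6,7,9}->{3,4,5,6} => REVISION
Constraint 3 (Y != U) on D(Y)={3,5,6} D(U)={4,5,6,7,8,9}: no change => not a revision
Constraint 4 (Y != U) on D(Y)={3,5,6} D(U)={4,5,6,7,8,9}: no change => not a revision
Total revisions = 1

Answer: 1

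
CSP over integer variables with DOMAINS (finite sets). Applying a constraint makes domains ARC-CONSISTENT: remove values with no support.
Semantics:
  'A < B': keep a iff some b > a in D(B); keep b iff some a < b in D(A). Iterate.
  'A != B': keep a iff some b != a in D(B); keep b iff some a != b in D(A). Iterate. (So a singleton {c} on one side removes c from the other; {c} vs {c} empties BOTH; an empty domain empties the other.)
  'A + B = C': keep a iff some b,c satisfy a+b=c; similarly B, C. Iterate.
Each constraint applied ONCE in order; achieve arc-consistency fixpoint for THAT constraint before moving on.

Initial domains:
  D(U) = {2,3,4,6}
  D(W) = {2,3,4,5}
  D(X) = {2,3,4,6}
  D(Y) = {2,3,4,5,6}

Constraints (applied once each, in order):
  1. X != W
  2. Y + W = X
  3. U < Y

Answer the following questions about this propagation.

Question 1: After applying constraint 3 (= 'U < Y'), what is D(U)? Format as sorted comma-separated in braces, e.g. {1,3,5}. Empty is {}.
Constraint 1 (X != W) on D(X)={2,3,4,6} D(W)={2,3,4,5}: no change
Constraint 2 (Y + W = X) on D(Y)={2,3,4,5,6} D(W)={2,3,4,5} D(X)={2,3,4,6}: Y {2,3,4,5,6}->{2,3,4}; W {2,3,4,5}->{2,3,4}; X {2,3,4,6}->{4,6}
Constraint 3 (U < Y) on D(U)={2,3,4,6} D(Y)={2,3,4}: U {2,3,4,6}->{2,3}; Y {2,3,4}->{3,4}
So after constraint 3: D(U) = {2,3}

Answer: {2,3}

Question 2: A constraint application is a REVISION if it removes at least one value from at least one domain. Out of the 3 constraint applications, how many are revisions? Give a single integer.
Constraint 1 (X != W) on D(X)={2,3,4,6} D(W)={2,3,4,5}: no change => not a revision
Constraint 2 (Y + W = X) on D(Y)={2,3,4,5,6} D(W)={2,3,4,5} D(X)={2,3,4,6}: Y {2,3,4,5,6}->{2,3,4}; W {2,3,4,5}->{2,3,4}; X {2,3,4,6}->{4,6} => REVISION
Constraint 3 (U < Y) on D(U)={2,3,4,6} D(Y)={2,3,4}: U {2,3,4,6}->{2,3}; Y {2,3,4}->{3,4} => REVISION
Total revisions = 2

Answer: 2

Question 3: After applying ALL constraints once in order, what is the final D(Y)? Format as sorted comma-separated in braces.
Constraint 1 (X != W) on D(X)={2,3,4,6} D(W)={2,3,4,5}: no change
Constraint 2 (Y + W = X) on D(Y)={2,3,4,5,6} D(W)={2,3,4,5} D(X)={2,3,4,6}: Y {2,3,4,5,6}->{2,3,4}; W {2,3,4,5}->{2,3,4}; X {2,3,4,6}->{4,6}
Constraint 3 (U < Y) on D(U)={2,3,4,6} D(Y)={2,3,4}: U {2,3,4,6}->{2,3}; Y {2,3,4}->{3,4}
So after all 3 constraints: D(Y) = {3,4}

Answer: {3,4}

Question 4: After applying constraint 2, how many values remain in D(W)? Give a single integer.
Answer: 3

Derivation:
Constraint 1 (X != W) on D(X)={2,3,4,6} D(W)={2,3,4,5}: no change
Constraint 2 (Y + W = X) on D(Y)={2,3,4,5,6} D(W)={2,3,4,5} D(X)={2,3,4,6}: Y {2,3,4,5,6}->{2,3,4}; W {2,3,4,5}->{2,3,4}; X {2,3,4,6}->{4,6}
So after constraint 2: D(W)={2,3,4}, size = 3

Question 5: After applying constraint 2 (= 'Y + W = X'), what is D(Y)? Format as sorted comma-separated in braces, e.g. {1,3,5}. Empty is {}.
Constraint 1 (X != W) on D(X)={2,3,4,6} D(W)={2,3,4,5}: no change
Constraint 2 (Y + W = X) on D(Y)={2,3,4,5,6} D(W)={2,3,4,5} D(X)={2,3,4,6}: Y {2,3,4,5,6}->{2,3,4}; W {2,3,4,5}->{2,3,4}; X {2,3,4,6}->{4,6}
So after constraint 2: D(Y) = {2,3,4}

Answer: {2,3,4}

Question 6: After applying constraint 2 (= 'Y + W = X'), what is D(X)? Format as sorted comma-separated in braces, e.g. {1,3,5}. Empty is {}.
Answer: {4,6}

Derivation:
Constraint 1 (X != W) on D(X)={2,3,4,6} D(W)={2,3,4,5}: no change
Constraint 2 (Y + W = X) on D(Y)={2,3,4,5,6} D(W)={2,3,4,5} D(X)={2,3,4,6}: Y {2,3,4,5,6}->{2,3,4}; W {2,3,4,5}->{2,3,4}; X {2,3,4,6}->{4,6}
So after constraint 2: D(X) = {4,6}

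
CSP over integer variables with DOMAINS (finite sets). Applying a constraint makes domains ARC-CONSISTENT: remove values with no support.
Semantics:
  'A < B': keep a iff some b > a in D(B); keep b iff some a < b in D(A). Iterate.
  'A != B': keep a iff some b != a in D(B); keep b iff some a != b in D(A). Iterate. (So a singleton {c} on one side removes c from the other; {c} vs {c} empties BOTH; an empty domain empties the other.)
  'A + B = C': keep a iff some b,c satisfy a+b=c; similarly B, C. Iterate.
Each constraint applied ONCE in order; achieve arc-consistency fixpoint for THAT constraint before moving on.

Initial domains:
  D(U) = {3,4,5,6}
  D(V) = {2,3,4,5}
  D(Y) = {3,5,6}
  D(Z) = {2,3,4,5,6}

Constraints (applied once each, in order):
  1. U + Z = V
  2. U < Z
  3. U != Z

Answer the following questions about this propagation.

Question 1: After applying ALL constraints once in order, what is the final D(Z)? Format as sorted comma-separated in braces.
Constraint 1 (U + Z = V) on D(U)={3,4,5,6} D(Z)={2,3,4,5,6} D(V)={2,3,4,5}: U {3,4,5,6}->{3}; Z {2,3,4,5,6}->{2}; V {2,3,4,5}->{5}
Constraint 2 (U < Z) on D(U)={3} D(Z)={2}: U {3}->{}; Z {2}->{}
Constraint 3 (U != Z) on D(U)={} D(Z)={}: no change
So after all 3 constraints: D(Z) = {}

Answer: {}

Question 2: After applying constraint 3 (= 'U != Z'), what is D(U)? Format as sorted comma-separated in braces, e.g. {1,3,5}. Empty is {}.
Constraint 1 (U + Z = V) on D(U)={3,4,5,6} D(Z)={2,3,4,5,6} D(V)={2,3,4,5}: U {3,4,5,6}->{3}; Z {2,3,4,5,6}->{2}; V {2,3,4,5}->{5}
Constraint 2 (U < Z) on D(U)={3} D(Z)={2}: U {3}->{}; Z {2}->{}
Constraint 3 (U != Z) on D(U)={} D(Z)={}: no change
So after constraint 3: D(U) = {}

Answer: {}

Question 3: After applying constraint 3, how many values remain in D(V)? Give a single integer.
Answer: 1

Derivation:
Constraint 1 (U + Z = V) on D(U)={3,4,5,6} D(Z)={2,3,4,5,6} D(V)={2,3,4,5}: U {3,4,5,6}->{3}; Z {2,3,4,5,6}->{2}; V {2,3,4,5}->{5}
Constraint 2 (U < Z) on D(U)={3} D(Z)={2}: U {3}->{}; Z {2}->{}
Constraint 3 (U != Z) on D(U)={} D(Z)={}: no change
So after constraint 3: D(V)={5}, size = 1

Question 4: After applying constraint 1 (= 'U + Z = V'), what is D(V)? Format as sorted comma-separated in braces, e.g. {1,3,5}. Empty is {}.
Answer: {5}

Derivation:
Constraint 1 (U + Z = V) on D(U)={3,4,5,6} D(Z)={2,3,4,5,6} D(V)={2,3,4,5}: U {3,4,5,6}->{3}; Z {2,3,4,5,6}->{2}; V {2,3,4,5}->{5}
So after constraint 1: D(V) = {5}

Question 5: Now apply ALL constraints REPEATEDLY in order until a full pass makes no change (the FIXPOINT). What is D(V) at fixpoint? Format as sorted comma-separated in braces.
pass 0 (initial): D(V)={2,3,4,5}
pass 1: U {3,4,5,6}->{}; V {2,3,4,5}->{5}; Z {2,3,4,5,6}->{}
pass 2: V {5}->{}
pass 3: no change
Fixpoint after 3 passes: D(V) = {}

Answer: {}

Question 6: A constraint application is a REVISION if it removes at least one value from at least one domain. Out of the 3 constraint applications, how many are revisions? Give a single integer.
Answer: 2

Derivation:
Constraint 1 (U + Z = V) on D(U)={3,4,5,6} D(Z)={2,3,4,5,6} D(V)={2,3,4,5}: U {3,4,5,6}->{3}; Z {2,3,4,5,6}->{2}; V {2,3,4,5}->{5} => REVISION
Constraint 2 (U < Z) on D(U)={3} D(Z)={2}: U {3}->{}; Z {2}->{} => REVISION
Constraint 3 (U != Z) on D(U)={} D(Z)={}: no change => not a revision
Total revisions = 2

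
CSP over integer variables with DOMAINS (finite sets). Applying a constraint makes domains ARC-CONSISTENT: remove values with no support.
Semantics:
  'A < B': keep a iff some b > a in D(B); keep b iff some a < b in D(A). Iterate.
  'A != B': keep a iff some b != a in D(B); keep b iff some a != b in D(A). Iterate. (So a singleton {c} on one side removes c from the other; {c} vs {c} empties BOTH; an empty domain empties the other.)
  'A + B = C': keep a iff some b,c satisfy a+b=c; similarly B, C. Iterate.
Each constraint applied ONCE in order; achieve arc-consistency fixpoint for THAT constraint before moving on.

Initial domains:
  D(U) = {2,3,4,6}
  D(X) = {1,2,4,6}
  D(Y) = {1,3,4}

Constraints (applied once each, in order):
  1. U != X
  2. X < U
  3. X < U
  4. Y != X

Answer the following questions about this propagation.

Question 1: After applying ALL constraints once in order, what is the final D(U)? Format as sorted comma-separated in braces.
Constraint 1 (U != X) on D(U)={2,3,4,6} D(X)={1,2,4,6}: no change
Constraint 2 (X < U) on D(X)={1,2,4,6} D(U)={2,3,4,6}: X {1,2,4,6}->{1,2,4}
Constraint 3 (X < U) on D(X)={1,2,4} D(U)={2,3,4,6}: no change
Constraint 4 (Y != X) on D(Y)={1,3,4} D(X)={1,2,4}: no change
So after all 4 constraints: D(U) = {2,3,4,6}

Answer: {2,3,4,6}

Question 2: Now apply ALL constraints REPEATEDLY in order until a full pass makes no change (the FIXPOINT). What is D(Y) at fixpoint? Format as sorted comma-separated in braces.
Answer: {1,3,4}

Derivation:
pass 0 (initial): D(Y)={1,3,4}
pass 1: X {1,2,4,6}->{1,2,4}
pass 2: no change
Fixpoint after 2 passes: D(Y) = {1,3,4}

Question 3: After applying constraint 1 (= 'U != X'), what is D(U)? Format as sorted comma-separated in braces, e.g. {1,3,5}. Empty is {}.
Constraint 1 (U != X) on D(U)={2,3,4,6} D(X)={1,2,4,6}: no change
So after constraint 1: D(U) = {2,3,4,6}

Answer: {2,3,4,6}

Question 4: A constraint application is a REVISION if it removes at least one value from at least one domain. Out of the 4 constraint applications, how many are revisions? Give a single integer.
Answer: 1

Derivation:
Constraint 1 (U != X) on D(U)={2,3,4,6} D(X)={1,2,4,6}: no change => not a revision
Constraint 2 (X < U) on D(X)={1,2,4,6} D(U)={2,3,4,6}: X {1,2,4,6}->{1,2,4} => REVISION
Constraint 3 (X < U) on D(X)={1,2,4} D(U)={2,3,4,6}: no change => not a revision
Constraint 4 (Y != X) on D(Y)={1,3,4} D(X)={1,2,4}: no change => not a revision
Total revisions = 1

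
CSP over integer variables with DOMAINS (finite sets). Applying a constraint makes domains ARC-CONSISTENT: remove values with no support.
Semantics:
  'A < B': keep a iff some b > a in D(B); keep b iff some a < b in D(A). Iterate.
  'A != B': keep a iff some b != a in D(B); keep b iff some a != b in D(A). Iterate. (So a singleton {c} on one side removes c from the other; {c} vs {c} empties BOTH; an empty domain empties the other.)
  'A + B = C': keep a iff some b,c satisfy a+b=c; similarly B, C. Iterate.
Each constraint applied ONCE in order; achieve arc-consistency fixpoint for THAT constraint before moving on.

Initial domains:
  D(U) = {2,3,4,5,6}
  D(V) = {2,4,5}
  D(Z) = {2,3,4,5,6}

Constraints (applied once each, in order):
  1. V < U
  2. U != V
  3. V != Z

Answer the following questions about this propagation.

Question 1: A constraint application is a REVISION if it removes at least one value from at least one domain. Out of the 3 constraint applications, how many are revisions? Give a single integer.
Constraint 1 (V < U) on D(V)={2,4,5} D(U)={2,3,4,5,6}: U {2,3,4,5,6}->{3,4,5,6} => REVISION
Constraint 2 (U != V) on D(U)={3,4,5,6} D(V)={2,4,5}: no change => not a revision
Constraint 3 (V != Z) on D(V)={2,4,5} D(Z)={2,3,4,5,6}: no change => not a revision
Total revisions = 1

Answer: 1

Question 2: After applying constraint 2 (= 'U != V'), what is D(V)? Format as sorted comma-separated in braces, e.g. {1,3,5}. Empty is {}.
Answer: {2,4,5}

Derivation:
Constraint 1 (V < U) on D(V)={2,4,5} D(U)={2,3,4,5,6}: U {2,3,4,5,6}->{3,4,5,6}
Constraint 2 (U != V) on D(U)={3,4,5,6} D(V)={2,4,5}: no change
So after constraint 2: D(V) = {2,4,5}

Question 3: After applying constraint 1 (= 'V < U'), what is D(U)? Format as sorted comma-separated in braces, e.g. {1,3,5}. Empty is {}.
Constraint 1 (V < U) on D(V)={2,4,5} D(U)={2,3,4,5,6}: U {2,3,4,5,6}->{3,4,5,6}
So after constraint 1: D(U) = {3,4,5,6}

Answer: {3,4,5,6}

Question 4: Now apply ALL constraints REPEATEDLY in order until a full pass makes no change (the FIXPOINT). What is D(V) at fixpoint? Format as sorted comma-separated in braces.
Answer: {2,4,5}

Derivation:
pass 0 (initial): D(V)={2,4,5}
pass 1: U {2,3,4,5,6}->{3,4,5,6}
pass 2: no change
Fixpoint after 2 passes: D(V) = {2,4,5}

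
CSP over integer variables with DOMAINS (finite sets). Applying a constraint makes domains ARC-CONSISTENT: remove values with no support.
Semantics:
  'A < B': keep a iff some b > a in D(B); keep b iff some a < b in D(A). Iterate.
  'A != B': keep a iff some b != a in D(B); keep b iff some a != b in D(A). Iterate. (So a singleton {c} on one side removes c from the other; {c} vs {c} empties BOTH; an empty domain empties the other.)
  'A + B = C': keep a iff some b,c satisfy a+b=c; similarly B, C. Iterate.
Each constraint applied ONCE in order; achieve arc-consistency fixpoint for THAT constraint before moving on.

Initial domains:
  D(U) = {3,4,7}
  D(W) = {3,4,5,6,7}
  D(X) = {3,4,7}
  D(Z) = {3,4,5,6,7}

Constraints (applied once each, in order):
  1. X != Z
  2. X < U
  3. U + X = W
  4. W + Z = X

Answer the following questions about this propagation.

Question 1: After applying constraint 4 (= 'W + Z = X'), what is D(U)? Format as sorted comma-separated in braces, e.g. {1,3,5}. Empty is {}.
Constraint 1 (X != Z) on D(X)={3,4,7} D(Z)={3,4,5,6,7}: no change
Constraint 2 (X < U) on D(X)={3,4,7} D(U)={3,4,7}: X {3,4,7}->{3,4}; U {3,4,7}->{4,7}
Constraint 3 (U + X = W) on D(U)={4,7} D(X)={3,4} D(W)={3,4,5,6,7}: U {4,7}->{4}; X {3,4}->{3}; W {3,4,5,6,7}->{7}
Constraint 4 (W + Z = X) on D(W)={7} D(Z)={3,4,5,6,7} D(X)={3}: W {7}->{}; Z {3,4,5,6,7}->{}; X {3}->{}
So after constraint 4: D(U) = {4}

Answer: {4}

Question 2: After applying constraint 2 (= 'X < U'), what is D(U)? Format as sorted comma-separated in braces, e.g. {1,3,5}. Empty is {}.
Answer: {4,7}

Derivation:
Constraint 1 (X != Z) on D(X)={3,4,7} D(Z)={3,4,5,6,7}: no change
Constraint 2 (X < U) on D(X)={3,4,7} D(U)={3,4,7}: X {3,4,7}->{3,4}; U {3,4,7}->{4,7}
So after constraint 2: D(U) = {4,7}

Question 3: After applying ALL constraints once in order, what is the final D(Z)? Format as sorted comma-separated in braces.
Constraint 1 (X != Z) on D(X)={3,4,7} D(Z)={3,4,5,6,7}: no change
Constraint 2 (X < U) on D(X)={3,4,7} D(U)={3,4,7}: X {3,4,7}->{3,4}; U {3,4,7}->{4,7}
Constraint 3 (U + X = W) on D(U)={4,7} D(X)={3,4} D(W)={3,4,5,6,7}: U {4,7}->{4}; X {3,4}->{3}; W {3,4,5,6,7}->{7}
Constraint 4 (W + Z = X) on D(W)={7} D(Z)={3,4,5,6,7} D(X)={3}: W {7}->{}; Z {3,4,5,6,7}->{}; X {3}->{}
So after all 4 constraints: D(Z) = {}

Answer: {}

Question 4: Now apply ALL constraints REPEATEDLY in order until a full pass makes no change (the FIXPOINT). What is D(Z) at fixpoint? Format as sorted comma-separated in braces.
pass 0 (initial): D(Z)={3,4,5,6,7}
pass 1: U {3,4,7}->{4}; W {3,4,5,6,7}->{}; X {3,4,7}->{}; Z {3,4,5,6,7}->{}
pass 2: U {4}->{}
pass 3: no change
Fixpoint after 3 passes: D(Z) = {}

Answer: {}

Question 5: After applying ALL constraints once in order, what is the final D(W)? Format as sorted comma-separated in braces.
Constraint 1 (X != Z) on D(X)={3,4,7} D(Z)={3,4,5,6,7}: no change
Constraint 2 (X < U) on D(X)={3,4,7} D(U)={3,4,7}: X {3,4,7}->{3,4}; U {3,4,7}->{4,7}
Constraint 3 (U + X = W) on D(U)={4,7} D(X)={3,4} D(W)={3,4,5,6,7}: U {4,7}->{4}; X {3,4}->{3}; W {3,4,5,6,7}->{7}
Constraint 4 (W + Z = X) on D(W)={7} D(Z)={3,4,5,6,7} D(X)={3}: W {7}->{}; Z {3,4,5,6,7}->{}; X {3}->{}
So after all 4 constraints: D(W) = {}

Answer: {}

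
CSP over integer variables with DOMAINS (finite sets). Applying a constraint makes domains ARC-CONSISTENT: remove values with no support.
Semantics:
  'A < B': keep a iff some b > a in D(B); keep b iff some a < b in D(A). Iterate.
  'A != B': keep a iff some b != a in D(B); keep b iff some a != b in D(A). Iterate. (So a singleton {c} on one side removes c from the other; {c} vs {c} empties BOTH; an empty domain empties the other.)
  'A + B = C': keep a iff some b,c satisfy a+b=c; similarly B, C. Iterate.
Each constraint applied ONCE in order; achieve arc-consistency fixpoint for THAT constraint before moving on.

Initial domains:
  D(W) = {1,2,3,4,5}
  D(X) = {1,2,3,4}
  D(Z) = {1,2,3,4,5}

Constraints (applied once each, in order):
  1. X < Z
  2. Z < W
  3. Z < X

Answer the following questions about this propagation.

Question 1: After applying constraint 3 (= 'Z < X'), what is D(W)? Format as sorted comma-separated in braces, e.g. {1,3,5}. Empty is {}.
Constraint 1 (X < Z) on D(X)={1,2,3,4} D(Z)={1,2,3,4,5}: Z {1,2,3,4,5}->{2,3,4,5}
Constraint 2 (Z < W) on D(Z)={2,3,4,5} D(W)={1,2,3,4,5}: Z {2,3,4,5}->{2,3,4}; W {1,2,3,4,5}->{3,4,5}
Constraint 3 (Z < X) on D(Z)={2,3,4} D(X)={1,2,3,4}: Z {2,3,4}->{2,3}; X {1,2,3,4}->{3,4}
So after constraint 3: D(W) = {3,4,5}

Answer: {3,4,5}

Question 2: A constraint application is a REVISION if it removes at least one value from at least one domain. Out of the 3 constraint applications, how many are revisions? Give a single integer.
Answer: 3

Derivation:
Constraint 1 (X < Z) on D(X)={1,2,3,4} D(Z)={1,2,3,4,5}: Z {1,2,3,4,5}->{2,3,4,5} => REVISION
Constraint 2 (Z < W) on D(Z)={2,3,4,5} D(W)={1,2,3,4,5}: Z {2,3,4,5}->{2,3,4}; W {1,2,3,4,5}->{3,4,5} => REVISION
Constraint 3 (Z < X) on D(Z)={2,3,4} D(X)={1,2,3,4}: Z {2,3,4}->{2,3}; X {1,2,3,4}->{3,4} => REVISION
Total revisions = 3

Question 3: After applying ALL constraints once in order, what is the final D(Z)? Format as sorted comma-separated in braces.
Constraint 1 (X < Z) on D(X)={1,2,3,4} D(Z)={1,2,3,4,5}: Z {1,2,3,4,5}->{2,3,4,5}
Constraint 2 (Z < W) on D(Z)={2,3,4,5} D(W)={1,2,3,4,5}: Z {2,3,4,5}->{2,3,4}; W {1,2,3,4,5}->{3,4,5}
Constraint 3 (Z < X) on D(Z)={2,3,4} D(X)={1,2,3,4}: Z {2,3,4}->{2,3}; X {1,2,3,4}->{3,4}
So after all 3 constraints: D(Z) = {2,3}

Answer: {2,3}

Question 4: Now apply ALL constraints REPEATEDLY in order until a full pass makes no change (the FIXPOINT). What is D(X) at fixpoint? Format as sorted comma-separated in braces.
Answer: {}

Derivation:
pass 0 (initial): D(X)={1,2,3,4}
pass 1: W {1,2,3,4,5}->{3,4,5}; X {1,2,3,4}->{3,4}; Z {1,2,3,4,5}->{2,3}
pass 2: W {3,4,5}->{}; X {3,4}->{}; Z {2,3}->{}
pass 3: no change
Fixpoint after 3 passes: D(X) = {}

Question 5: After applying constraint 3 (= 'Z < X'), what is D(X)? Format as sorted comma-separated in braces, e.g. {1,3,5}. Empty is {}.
Answer: {3,4}

Derivation:
Constraint 1 (X < Z) on D(X)={1,2,3,4} D(Z)={1,2,3,4,5}: Z {1,2,3,4,5}->{2,3,4,5}
Constraint 2 (Z < W) on D(Z)={2,3,4,5} D(W)={1,2,3,4,5}: Z {2,3,4,5}->{2,3,4}; W {1,2,3,4,5}->{3,4,5}
Constraint 3 (Z < X) on D(Z)={2,3,4} D(X)={1,2,3,4}: Z {2,3,4}->{2,3}; X {1,2,3,4}->{3,4}
So after constraint 3: D(X) = {3,4}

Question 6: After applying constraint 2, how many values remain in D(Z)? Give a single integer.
Answer: 3

Derivation:
Constraint 1 (X < Z) on D(X)={1,2,3,4} D(Z)={1,2,3,4,5}: Z {1,2,3,4,5}->{2,3,4,5}
Constraint 2 (Z < W) on D(Z)={2,3,4,5} D(W)={1,2,3,4,5}: Z {2,3,4,5}->{2,3,4}; W {1,2,3,4,5}->{3,4,5}
So after constraint 2: D(Z)={2,3,4}, size = 3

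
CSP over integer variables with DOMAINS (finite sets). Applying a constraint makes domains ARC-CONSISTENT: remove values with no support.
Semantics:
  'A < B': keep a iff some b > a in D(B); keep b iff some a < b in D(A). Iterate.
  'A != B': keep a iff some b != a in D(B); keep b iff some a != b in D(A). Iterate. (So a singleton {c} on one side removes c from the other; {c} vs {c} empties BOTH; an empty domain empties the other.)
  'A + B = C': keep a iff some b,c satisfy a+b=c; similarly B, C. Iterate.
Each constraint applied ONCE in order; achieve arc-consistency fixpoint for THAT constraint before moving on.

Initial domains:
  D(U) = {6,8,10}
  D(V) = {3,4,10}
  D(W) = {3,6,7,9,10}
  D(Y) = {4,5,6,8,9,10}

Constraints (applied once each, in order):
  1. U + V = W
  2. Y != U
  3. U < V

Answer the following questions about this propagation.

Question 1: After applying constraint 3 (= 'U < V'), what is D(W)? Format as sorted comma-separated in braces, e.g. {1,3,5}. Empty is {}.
Answer: {9,10}

Derivation:
Constraint 1 (U + V = W) on D(U)={6,8,10} D(V)={3,4,10} D(W)={3,6,7,9,10}: U {6,8,10}->{6}; V {3,4,10}->{3,4}; W {3,6,7,9,10}->{9,10}
Constraint 2 (Y != U) on D(Y)={4,5,6,8,9,10} D(U)={6}: Y {4,5,6,8,9,10}->{4,5,8,9,10}
Constraint 3 (U < V) on D(U)={6} D(V)={3,4}: U {6}->{}; V {3,4}->{}
So after constraint 3: D(W) = {9,10}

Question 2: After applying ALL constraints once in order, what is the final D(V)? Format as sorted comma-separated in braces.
Answer: {}

Derivation:
Constraint 1 (U + V = W) on D(U)={6,8,10} D(V)={3,4,10} D(W)={3,6,7,9,10}: U {6,8,10}->{6}; V {3,4,10}->{3,4}; W {3,6,7,9,10}->{9,10}
Constraint 2 (Y != U) on D(Y)={4,5,6,8,9,10} D(U)={6}: Y {4,5,6,8,9,10}->{4,5,8,9,10}
Constraint 3 (U < V) on D(U)={6} D(V)={3,4}: U {6}->{}; V {3,4}->{}
So after all 3 constraints: D(V) = {}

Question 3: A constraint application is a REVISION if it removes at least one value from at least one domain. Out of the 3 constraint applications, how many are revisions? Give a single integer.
Answer: 3

Derivation:
Constraint 1 (U + V = W) on D(U)={6,8,10} D(V)={3,4,10} D(W)={3,6,7,9,10}: U {6,8,10}->{6}; V {3,4,10}->{3,4}; W {3,6,7,9,10}->{9,10} => REVISION
Constraint 2 (Y != U) on D(Y)={4,5,6,8,9,10} D(U)={6}: Y {4,5,6,8,9,10}->{4,5,8,9,10} => REVISION
Constraint 3 (U < V) on D(U)={6} D(V)={3,4}: U {6}->{}; V {3,4}->{} => REVISION
Total revisions = 3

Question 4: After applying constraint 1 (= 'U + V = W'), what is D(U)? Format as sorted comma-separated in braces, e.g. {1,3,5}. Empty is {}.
Answer: {6}

Derivation:
Constraint 1 (U + V = W) on D(U)={6,8,10} D(V)={3,4,10} D(W)={3,6,7,9,10}: U {6,8,10}->{6}; V {3,4,10}->{3,4}; W {3,6,7,9,10}->{9,10}
So after constraint 1: D(U) = {6}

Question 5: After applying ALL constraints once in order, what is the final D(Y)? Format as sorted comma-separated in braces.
Answer: {4,5,8,9,10}

Derivation:
Constraint 1 (U + V = W) on D(U)={6,8,10} D(V)={3,4,10} D(W)={3,6,7,9,10}: U {6,8,10}->{6}; V {3,4,10}->{3,4}; W {3,6,7,9,10}->{9,10}
Constraint 2 (Y != U) on D(Y)={4,5,6,8,9,10} D(U)={6}: Y {4,5,6,8,9,10}->{4,5,8,9,10}
Constraint 3 (U < V) on D(U)={6} D(V)={3,4}: U {6}->{}; V {3,4}->{}
So after all 3 constraints: D(Y) = {4,5,8,9,10}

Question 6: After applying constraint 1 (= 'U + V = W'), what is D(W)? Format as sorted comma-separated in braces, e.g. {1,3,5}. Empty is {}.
Constraint 1 (U + V = W) on D(U)={6,8,10} D(V)={3,4,10} D(W)={3,6,7,9,10}: U {6,8,10}->{6}; V {3,4,10}->{3,4}; W {3,6,7,9,10}->{9,10}
So after constraint 1: D(W) = {9,10}

Answer: {9,10}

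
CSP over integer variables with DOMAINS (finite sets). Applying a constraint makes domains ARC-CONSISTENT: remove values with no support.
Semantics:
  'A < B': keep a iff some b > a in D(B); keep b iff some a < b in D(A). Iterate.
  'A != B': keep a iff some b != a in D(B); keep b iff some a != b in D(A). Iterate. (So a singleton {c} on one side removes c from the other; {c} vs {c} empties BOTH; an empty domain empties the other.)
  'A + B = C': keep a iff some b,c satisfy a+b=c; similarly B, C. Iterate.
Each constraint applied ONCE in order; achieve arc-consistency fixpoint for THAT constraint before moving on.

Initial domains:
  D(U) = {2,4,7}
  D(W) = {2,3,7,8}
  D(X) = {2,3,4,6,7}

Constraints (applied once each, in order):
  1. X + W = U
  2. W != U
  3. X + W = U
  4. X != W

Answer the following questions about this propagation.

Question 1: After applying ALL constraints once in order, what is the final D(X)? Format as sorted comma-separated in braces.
Constraint 1 (X + W = U) on D(X)={2,3,4,6,7} D(W)={2,3,7,8} D(U)={2,4,7}: X {2,3,4,6,7}->{2,4}; W {2,3,7,8}->{2,3}; U {2,4,7}->{4,7}
Constraint 2 (W != U) on D(W)={2,3} D(U)={4,7}: no change
Constraint 3 (X + W = U) on D(X)={2,4} D(W)={2,3} D(U)={4,7}: no change
Constraint 4 (X != W) on D(X)={2,4} D(W)={2,3}: no change
So after all 4 constraints: D(X) = {2,4}

Answer: {2,4}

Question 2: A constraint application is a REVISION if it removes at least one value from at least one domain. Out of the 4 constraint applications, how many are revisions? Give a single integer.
Answer: 1

Derivation:
Constraint 1 (X + W = U) on D(X)={2,3,4,6,7} D(W)={2,3,7,8} D(U)={2,4,7}: X {2,3,4,6,7}->{2,4}; W {2,3,7,8}->{2,3}; U {2,4,7}->{4,7} => REVISION
Constraint 2 (W != U) on D(W)={2,3} D(U)={4,7}: no change => not a revision
Constraint 3 (X + W = U) on D(X)={2,4} D(W)={2,3} D(U)={4,7}: no change => not a revision
Constraint 4 (X != W) on D(X)={2,4} D(W)={2,3}: no change => not a revision
Total revisions = 1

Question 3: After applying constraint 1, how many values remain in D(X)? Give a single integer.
Answer: 2

Derivation:
Constraint 1 (X + W = U) on D(X)={2,3,4,6,7} D(W)={2,3,7,8} D(U)={2,4,7}: X {2,3,4,6,7}->{2,4}; W {2,3,7,8}->{2,3}; U {2,4,7}->{4,7}
So after constraint 1: D(X)={2,4}, size = 2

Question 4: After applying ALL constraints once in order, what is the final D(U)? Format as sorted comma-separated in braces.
Answer: {4,7}

Derivation:
Constraint 1 (X + W = U) on D(X)={2,3,4,6,7} D(W)={2,3,7,8} D(U)={2,4,7}: X {2,3,4,6,7}->{2,4}; W {2,3,7,8}->{2,3}; U {2,4,7}->{4,7}
Constraint 2 (W != U) on D(W)={2,3} D(U)={4,7}: no change
Constraint 3 (X + W = U) on D(X)={2,4} D(W)={2,3} D(U)={4,7}: no change
Constraint 4 (X != W) on D(X)={2,4} D(W)={2,3}: no change
So after all 4 constraints: D(U) = {4,7}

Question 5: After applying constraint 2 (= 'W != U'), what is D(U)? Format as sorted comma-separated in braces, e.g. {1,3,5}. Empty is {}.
Constraint 1 (X + W = U) on D(X)={2,3,4,6,7} D(W)={2,3,7,8} D(U)={2,4,7}: X {2,3,4,6,7}->{2,4}; W {2,3,7,8}->{2,3}; U {2,4,7}->{4,7}
Constraint 2 (W != U) on D(W)={2,3} D(U)={4,7}: no change
So after constraint 2: D(U) = {4,7}

Answer: {4,7}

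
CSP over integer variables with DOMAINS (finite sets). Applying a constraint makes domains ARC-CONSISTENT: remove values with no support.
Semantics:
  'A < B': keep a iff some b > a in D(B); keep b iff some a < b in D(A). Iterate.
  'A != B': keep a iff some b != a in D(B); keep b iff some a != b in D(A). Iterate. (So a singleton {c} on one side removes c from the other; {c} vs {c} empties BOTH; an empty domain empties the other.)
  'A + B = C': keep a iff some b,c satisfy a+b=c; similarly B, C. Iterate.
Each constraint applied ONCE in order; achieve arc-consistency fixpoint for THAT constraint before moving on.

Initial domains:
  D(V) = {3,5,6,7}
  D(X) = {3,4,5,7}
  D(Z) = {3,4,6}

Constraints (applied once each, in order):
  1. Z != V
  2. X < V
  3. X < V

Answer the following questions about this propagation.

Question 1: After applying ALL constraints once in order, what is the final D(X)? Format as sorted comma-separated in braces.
Constraint 1 (Z != V) on D(Z)={3,4,6} D(V)={3,5,6,7}: no change
Constraint 2 (X < V) on D(X)={3,4,5,7} D(V)={3,5,6,7}: X {3,4,5,7}->{3,4,5}; V {3,5,6,7}->{5,6,7}
Constraint 3 (X < V) on D(X)={3,4,5} D(V)={5,6,7}: no change
So after all 3 constraints: D(X) = {3,4,5}

Answer: {3,4,5}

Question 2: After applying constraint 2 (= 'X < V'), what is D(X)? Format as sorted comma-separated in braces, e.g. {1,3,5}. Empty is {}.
Answer: {3,4,5}

Derivation:
Constraint 1 (Z != V) on D(Z)={3,4,6} D(V)={3,5,6,7}: no change
Constraint 2 (X < V) on D(X)={3,4,5,7} D(V)={3,5,6,7}: X {3,4,5,7}->{3,4,5}; V {3,5,6,7}->{5,6,7}
So after constraint 2: D(X) = {3,4,5}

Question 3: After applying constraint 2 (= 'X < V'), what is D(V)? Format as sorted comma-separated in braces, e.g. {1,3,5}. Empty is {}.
Answer: {5,6,7}

Derivation:
Constraint 1 (Z != V) on D(Z)={3,4,6} D(V)={3,5,6,7}: no change
Constraint 2 (X < V) on D(X)={3,4,5,7} D(V)={3,5,6,7}: X {3,4,5,7}->{3,4,5}; V {3,5,6,7}->{5,6,7}
So after constraint 2: D(V) = {5,6,7}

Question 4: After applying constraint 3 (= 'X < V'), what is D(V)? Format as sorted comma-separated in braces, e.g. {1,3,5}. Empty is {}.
Constraint 1 (Z != V) on D(Z)={3,4,6} D(V)={3,5,6,7}: no change
Constraint 2 (X < V) on D(X)={3,4,5,7} D(V)={3,5,6,7}: X {3,4,5,7}->{3,4,5}; V {3,5,6,7}->{5,6,7}
Constraint 3 (X < V) on D(X)={3,4,5} D(V)={5,6,7}: no change
So after constraint 3: D(V) = {5,6,7}

Answer: {5,6,7}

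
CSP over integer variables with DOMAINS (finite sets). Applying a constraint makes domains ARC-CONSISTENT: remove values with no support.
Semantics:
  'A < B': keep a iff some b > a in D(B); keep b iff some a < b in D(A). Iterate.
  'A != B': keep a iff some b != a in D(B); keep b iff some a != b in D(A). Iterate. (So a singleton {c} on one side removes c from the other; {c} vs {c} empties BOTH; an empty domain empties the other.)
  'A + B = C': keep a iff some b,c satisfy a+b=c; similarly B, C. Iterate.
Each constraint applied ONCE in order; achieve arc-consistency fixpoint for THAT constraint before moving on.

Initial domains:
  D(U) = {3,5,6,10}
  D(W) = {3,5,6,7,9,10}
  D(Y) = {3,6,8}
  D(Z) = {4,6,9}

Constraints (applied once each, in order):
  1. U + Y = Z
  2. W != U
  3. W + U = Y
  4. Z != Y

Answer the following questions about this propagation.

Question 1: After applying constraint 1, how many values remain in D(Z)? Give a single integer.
Constraint 1 (U + Y = Z) on D(U)={3,5,6,10} D(Y)={3,6,8} D(Z)={4,6,9}: U {3,5,6,10}->{3,6}; Y {3,6,8}->{3,6}; Z {4,6,9}->{6,9}
So after constraint 1: D(Z)={6,9}, size = 2

Answer: 2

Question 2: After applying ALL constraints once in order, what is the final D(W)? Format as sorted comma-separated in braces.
Answer: {3}

Derivation:
Constraint 1 (U + Y = Z) on D(U)={3,5,6,10} D(Y)={3,6,8} D(Z)={4,6,9}: U {3,5,6,10}->{3,6}; Y {3,6,8}->{3,6}; Z {4,6,9}->{6,9}
Constraint 2 (W != U) on D(W)={3,5,6,7,9,10} D(U)={3,6}: no change
Constraint 3 (W + U = Y) on D(W)={3,5,6,7,9,10} D(U)={3,6} D(Y)={3,6}: W {3,5,6,7,9,10}->{3}; U {3,6}->{3}; Y {3,6}->{6}
Constraint 4 (Z != Y) on D(Z)={6,9} D(Y)={6}: Z {6,9}->{9}
So after all 4 constraints: D(W) = {3}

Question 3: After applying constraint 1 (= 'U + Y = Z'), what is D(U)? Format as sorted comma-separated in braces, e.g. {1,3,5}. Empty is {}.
Answer: {3,6}

Derivation:
Constraint 1 (U + Y = Z) on D(U)={3,5,6,10} D(Y)={3,6,8} D(Z)={4,6,9}: U {3,5,6,10}->{3,6}; Y {3,6,8}->{3,6}; Z {4,6,9}->{6,9}
So after constraint 1: D(U) = {3,6}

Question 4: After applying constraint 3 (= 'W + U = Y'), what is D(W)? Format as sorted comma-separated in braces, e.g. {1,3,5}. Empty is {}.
Answer: {3}

Derivation:
Constraint 1 (U + Y = Z) on D(U)={3,5,6,10} D(Y)={3,6,8} D(Z)={4,6,9}: U {3,5,6,10}->{3,6}; Y {3,6,8}->{3,6}; Z {4,6,9}->{6,9}
Constraint 2 (W != U) on D(W)={3,5,6,7,9,10} D(U)={3,6}: no change
Constraint 3 (W + U = Y) on D(W)={3,5,6,7,9,10} D(U)={3,6} D(Y)={3,6}: W {3,5,6,7,9,10}->{3}; U {3,6}->{3}; Y {3,6}->{6}
So after constraint 3: D(W) = {3}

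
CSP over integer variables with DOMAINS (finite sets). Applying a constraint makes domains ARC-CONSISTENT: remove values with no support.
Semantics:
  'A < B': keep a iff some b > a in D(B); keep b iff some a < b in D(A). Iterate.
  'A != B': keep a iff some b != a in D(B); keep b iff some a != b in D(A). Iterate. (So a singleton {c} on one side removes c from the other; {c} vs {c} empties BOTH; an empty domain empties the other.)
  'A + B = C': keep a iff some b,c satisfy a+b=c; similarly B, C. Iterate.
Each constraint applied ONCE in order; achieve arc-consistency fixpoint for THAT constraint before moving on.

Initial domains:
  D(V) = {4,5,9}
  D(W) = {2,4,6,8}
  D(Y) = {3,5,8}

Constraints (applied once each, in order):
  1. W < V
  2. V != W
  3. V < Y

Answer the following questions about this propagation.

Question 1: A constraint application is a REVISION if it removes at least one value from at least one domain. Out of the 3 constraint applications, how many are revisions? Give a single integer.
Constraint 1 (W < V) on D(W)={2,4,6,8} D(V)={4,5,9}: no change => not a revision
Constraint 2 (V != W) on D(V)={4,5,9} D(W)={2,4,6,8}: no change => not a revision
Constraint 3 (V < Y) on D(V)={4,5,9} D(Y)={3,5,8}: V {4,5,9}->{4,5}; Y {3,5,8}->{5,8} => REVISION
Total revisions = 1

Answer: 1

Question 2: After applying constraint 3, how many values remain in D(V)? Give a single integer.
Answer: 2

Derivation:
Constraint 1 (W < V) on D(W)={2,4,6,8} D(V)={4,5,9}: no change
Constraint 2 (V != W) on D(V)={4,5,9} D(W)={2,4,6,8}: no change
Constraint 3 (V < Y) on D(V)={4,5,9} D(Y)={3,5,8}: V {4,5,9}->{4,5}; Y {3,5,8}->{5,8}
So after constraint 3: D(V)={4,5}, size = 2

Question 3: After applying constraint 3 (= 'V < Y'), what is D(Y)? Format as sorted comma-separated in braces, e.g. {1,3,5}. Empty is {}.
Constraint 1 (W < V) on D(W)={2,4,6,8} D(V)={4,5,9}: no change
Constraint 2 (V != W) on D(V)={4,5,9} D(W)={2,4,6,8}: no change
Constraint 3 (V < Y) on D(V)={4,5,9} D(Y)={3,5,8}: V {4,5,9}->{4,5}; Y {3,5,8}->{5,8}
So after constraint 3: D(Y) = {5,8}

Answer: {5,8}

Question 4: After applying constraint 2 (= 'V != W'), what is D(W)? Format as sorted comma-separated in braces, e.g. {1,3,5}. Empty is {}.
Answer: {2,4,6,8}

Derivation:
Constraint 1 (W < V) on D(W)={2,4,6,8} D(V)={4,5,9}: no change
Constraint 2 (V != W) on D(V)={4,5,9} D(W)={2,4,6,8}: no change
So after constraint 2: D(W) = {2,4,6,8}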